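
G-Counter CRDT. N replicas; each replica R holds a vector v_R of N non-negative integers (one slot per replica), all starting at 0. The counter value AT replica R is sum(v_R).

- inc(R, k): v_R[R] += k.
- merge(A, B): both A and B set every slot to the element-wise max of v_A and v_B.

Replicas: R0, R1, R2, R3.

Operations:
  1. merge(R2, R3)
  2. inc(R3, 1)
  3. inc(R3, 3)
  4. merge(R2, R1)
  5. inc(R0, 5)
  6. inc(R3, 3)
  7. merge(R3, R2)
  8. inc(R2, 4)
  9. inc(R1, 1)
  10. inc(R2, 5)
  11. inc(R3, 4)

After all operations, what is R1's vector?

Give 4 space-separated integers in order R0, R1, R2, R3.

Op 1: merge R2<->R3 -> R2=(0,0,0,0) R3=(0,0,0,0)
Op 2: inc R3 by 1 -> R3=(0,0,0,1) value=1
Op 3: inc R3 by 3 -> R3=(0,0,0,4) value=4
Op 4: merge R2<->R1 -> R2=(0,0,0,0) R1=(0,0,0,0)
Op 5: inc R0 by 5 -> R0=(5,0,0,0) value=5
Op 6: inc R3 by 3 -> R3=(0,0,0,7) value=7
Op 7: merge R3<->R2 -> R3=(0,0,0,7) R2=(0,0,0,7)
Op 8: inc R2 by 4 -> R2=(0,0,4,7) value=11
Op 9: inc R1 by 1 -> R1=(0,1,0,0) value=1
Op 10: inc R2 by 5 -> R2=(0,0,9,7) value=16
Op 11: inc R3 by 4 -> R3=(0,0,0,11) value=11

Answer: 0 1 0 0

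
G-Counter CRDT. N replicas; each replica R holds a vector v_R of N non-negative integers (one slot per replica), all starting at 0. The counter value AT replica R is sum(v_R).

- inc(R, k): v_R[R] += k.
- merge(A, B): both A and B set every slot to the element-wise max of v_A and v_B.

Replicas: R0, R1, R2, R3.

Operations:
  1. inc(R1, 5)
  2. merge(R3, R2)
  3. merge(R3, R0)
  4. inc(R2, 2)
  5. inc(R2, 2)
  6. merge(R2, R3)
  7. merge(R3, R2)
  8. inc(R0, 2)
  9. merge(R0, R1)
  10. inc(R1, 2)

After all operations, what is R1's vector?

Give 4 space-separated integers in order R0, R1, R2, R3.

Op 1: inc R1 by 5 -> R1=(0,5,0,0) value=5
Op 2: merge R3<->R2 -> R3=(0,0,0,0) R2=(0,0,0,0)
Op 3: merge R3<->R0 -> R3=(0,0,0,0) R0=(0,0,0,0)
Op 4: inc R2 by 2 -> R2=(0,0,2,0) value=2
Op 5: inc R2 by 2 -> R2=(0,0,4,0) value=4
Op 6: merge R2<->R3 -> R2=(0,0,4,0) R3=(0,0,4,0)
Op 7: merge R3<->R2 -> R3=(0,0,4,0) R2=(0,0,4,0)
Op 8: inc R0 by 2 -> R0=(2,0,0,0) value=2
Op 9: merge R0<->R1 -> R0=(2,5,0,0) R1=(2,5,0,0)
Op 10: inc R1 by 2 -> R1=(2,7,0,0) value=9

Answer: 2 7 0 0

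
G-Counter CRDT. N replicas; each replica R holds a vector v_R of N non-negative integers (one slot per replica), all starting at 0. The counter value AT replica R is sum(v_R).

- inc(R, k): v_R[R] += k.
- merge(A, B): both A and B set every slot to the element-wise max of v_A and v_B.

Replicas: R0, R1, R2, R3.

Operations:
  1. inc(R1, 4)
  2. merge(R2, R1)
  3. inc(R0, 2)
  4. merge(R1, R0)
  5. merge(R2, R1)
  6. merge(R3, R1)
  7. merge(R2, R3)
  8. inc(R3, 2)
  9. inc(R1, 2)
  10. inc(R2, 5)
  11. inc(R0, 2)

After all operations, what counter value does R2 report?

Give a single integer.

Op 1: inc R1 by 4 -> R1=(0,4,0,0) value=4
Op 2: merge R2<->R1 -> R2=(0,4,0,0) R1=(0,4,0,0)
Op 3: inc R0 by 2 -> R0=(2,0,0,0) value=2
Op 4: merge R1<->R0 -> R1=(2,4,0,0) R0=(2,4,0,0)
Op 5: merge R2<->R1 -> R2=(2,4,0,0) R1=(2,4,0,0)
Op 6: merge R3<->R1 -> R3=(2,4,0,0) R1=(2,4,0,0)
Op 7: merge R2<->R3 -> R2=(2,4,0,0) R3=(2,4,0,0)
Op 8: inc R3 by 2 -> R3=(2,4,0,2) value=8
Op 9: inc R1 by 2 -> R1=(2,6,0,0) value=8
Op 10: inc R2 by 5 -> R2=(2,4,5,0) value=11
Op 11: inc R0 by 2 -> R0=(4,4,0,0) value=8

Answer: 11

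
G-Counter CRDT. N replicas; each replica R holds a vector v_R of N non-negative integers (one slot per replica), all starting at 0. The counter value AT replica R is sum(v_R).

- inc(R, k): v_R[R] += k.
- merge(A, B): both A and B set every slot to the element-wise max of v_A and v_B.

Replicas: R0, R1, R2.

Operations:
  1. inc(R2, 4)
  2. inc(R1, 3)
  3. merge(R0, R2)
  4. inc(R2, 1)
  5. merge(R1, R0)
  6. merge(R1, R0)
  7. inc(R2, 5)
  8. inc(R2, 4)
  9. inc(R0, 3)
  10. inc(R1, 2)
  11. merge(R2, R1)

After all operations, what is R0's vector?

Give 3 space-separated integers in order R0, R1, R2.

Op 1: inc R2 by 4 -> R2=(0,0,4) value=4
Op 2: inc R1 by 3 -> R1=(0,3,0) value=3
Op 3: merge R0<->R2 -> R0=(0,0,4) R2=(0,0,4)
Op 4: inc R2 by 1 -> R2=(0,0,5) value=5
Op 5: merge R1<->R0 -> R1=(0,3,4) R0=(0,3,4)
Op 6: merge R1<->R0 -> R1=(0,3,4) R0=(0,3,4)
Op 7: inc R2 by 5 -> R2=(0,0,10) value=10
Op 8: inc R2 by 4 -> R2=(0,0,14) value=14
Op 9: inc R0 by 3 -> R0=(3,3,4) value=10
Op 10: inc R1 by 2 -> R1=(0,5,4) value=9
Op 11: merge R2<->R1 -> R2=(0,5,14) R1=(0,5,14)

Answer: 3 3 4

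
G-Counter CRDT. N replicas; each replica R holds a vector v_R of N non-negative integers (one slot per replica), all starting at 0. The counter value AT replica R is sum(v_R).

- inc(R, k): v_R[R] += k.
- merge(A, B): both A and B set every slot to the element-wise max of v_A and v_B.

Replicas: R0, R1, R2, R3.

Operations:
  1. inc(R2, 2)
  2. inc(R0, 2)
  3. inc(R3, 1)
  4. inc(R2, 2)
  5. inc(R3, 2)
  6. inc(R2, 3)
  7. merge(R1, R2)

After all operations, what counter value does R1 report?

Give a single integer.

Op 1: inc R2 by 2 -> R2=(0,0,2,0) value=2
Op 2: inc R0 by 2 -> R0=(2,0,0,0) value=2
Op 3: inc R3 by 1 -> R3=(0,0,0,1) value=1
Op 4: inc R2 by 2 -> R2=(0,0,4,0) value=4
Op 5: inc R3 by 2 -> R3=(0,0,0,3) value=3
Op 6: inc R2 by 3 -> R2=(0,0,7,0) value=7
Op 7: merge R1<->R2 -> R1=(0,0,7,0) R2=(0,0,7,0)

Answer: 7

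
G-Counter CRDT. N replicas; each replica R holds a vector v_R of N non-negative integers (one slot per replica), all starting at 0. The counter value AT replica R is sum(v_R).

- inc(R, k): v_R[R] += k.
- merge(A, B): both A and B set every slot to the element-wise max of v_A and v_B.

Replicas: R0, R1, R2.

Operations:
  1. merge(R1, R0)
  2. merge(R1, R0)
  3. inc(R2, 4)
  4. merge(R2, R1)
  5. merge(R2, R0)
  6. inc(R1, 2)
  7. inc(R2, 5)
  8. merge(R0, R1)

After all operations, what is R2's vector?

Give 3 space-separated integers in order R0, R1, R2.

Answer: 0 0 9

Derivation:
Op 1: merge R1<->R0 -> R1=(0,0,0) R0=(0,0,0)
Op 2: merge R1<->R0 -> R1=(0,0,0) R0=(0,0,0)
Op 3: inc R2 by 4 -> R2=(0,0,4) value=4
Op 4: merge R2<->R1 -> R2=(0,0,4) R1=(0,0,4)
Op 5: merge R2<->R0 -> R2=(0,0,4) R0=(0,0,4)
Op 6: inc R1 by 2 -> R1=(0,2,4) value=6
Op 7: inc R2 by 5 -> R2=(0,0,9) value=9
Op 8: merge R0<->R1 -> R0=(0,2,4) R1=(0,2,4)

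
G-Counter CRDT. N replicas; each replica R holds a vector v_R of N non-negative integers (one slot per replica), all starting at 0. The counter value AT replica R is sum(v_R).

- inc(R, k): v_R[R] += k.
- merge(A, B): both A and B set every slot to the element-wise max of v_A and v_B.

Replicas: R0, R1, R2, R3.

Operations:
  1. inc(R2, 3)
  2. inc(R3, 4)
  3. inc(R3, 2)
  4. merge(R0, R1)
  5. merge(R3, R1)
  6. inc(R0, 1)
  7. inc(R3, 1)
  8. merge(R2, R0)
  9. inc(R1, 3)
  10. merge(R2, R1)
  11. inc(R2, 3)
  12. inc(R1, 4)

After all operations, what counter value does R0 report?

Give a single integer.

Op 1: inc R2 by 3 -> R2=(0,0,3,0) value=3
Op 2: inc R3 by 4 -> R3=(0,0,0,4) value=4
Op 3: inc R3 by 2 -> R3=(0,0,0,6) value=6
Op 4: merge R0<->R1 -> R0=(0,0,0,0) R1=(0,0,0,0)
Op 5: merge R3<->R1 -> R3=(0,0,0,6) R1=(0,0,0,6)
Op 6: inc R0 by 1 -> R0=(1,0,0,0) value=1
Op 7: inc R3 by 1 -> R3=(0,0,0,7) value=7
Op 8: merge R2<->R0 -> R2=(1,0,3,0) R0=(1,0,3,0)
Op 9: inc R1 by 3 -> R1=(0,3,0,6) value=9
Op 10: merge R2<->R1 -> R2=(1,3,3,6) R1=(1,3,3,6)
Op 11: inc R2 by 3 -> R2=(1,3,6,6) value=16
Op 12: inc R1 by 4 -> R1=(1,7,3,6) value=17

Answer: 4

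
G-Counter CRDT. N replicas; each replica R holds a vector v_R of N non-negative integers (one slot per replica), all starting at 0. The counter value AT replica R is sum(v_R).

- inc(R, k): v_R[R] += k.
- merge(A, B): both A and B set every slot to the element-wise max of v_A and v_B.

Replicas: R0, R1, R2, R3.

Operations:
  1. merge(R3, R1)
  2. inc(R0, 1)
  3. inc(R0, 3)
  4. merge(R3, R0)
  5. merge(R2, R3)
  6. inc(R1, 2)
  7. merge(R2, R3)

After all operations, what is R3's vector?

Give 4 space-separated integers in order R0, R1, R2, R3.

Answer: 4 0 0 0

Derivation:
Op 1: merge R3<->R1 -> R3=(0,0,0,0) R1=(0,0,0,0)
Op 2: inc R0 by 1 -> R0=(1,0,0,0) value=1
Op 3: inc R0 by 3 -> R0=(4,0,0,0) value=4
Op 4: merge R3<->R0 -> R3=(4,0,0,0) R0=(4,0,0,0)
Op 5: merge R2<->R3 -> R2=(4,0,0,0) R3=(4,0,0,0)
Op 6: inc R1 by 2 -> R1=(0,2,0,0) value=2
Op 7: merge R2<->R3 -> R2=(4,0,0,0) R3=(4,0,0,0)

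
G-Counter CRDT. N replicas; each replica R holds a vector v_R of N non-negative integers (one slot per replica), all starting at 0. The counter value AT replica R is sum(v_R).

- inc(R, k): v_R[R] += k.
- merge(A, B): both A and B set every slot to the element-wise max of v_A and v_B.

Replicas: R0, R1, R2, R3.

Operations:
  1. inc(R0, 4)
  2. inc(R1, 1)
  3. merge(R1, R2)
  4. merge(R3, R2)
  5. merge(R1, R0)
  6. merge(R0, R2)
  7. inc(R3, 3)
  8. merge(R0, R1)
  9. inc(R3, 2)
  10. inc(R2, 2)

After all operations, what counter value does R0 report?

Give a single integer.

Answer: 5

Derivation:
Op 1: inc R0 by 4 -> R0=(4,0,0,0) value=4
Op 2: inc R1 by 1 -> R1=(0,1,0,0) value=1
Op 3: merge R1<->R2 -> R1=(0,1,0,0) R2=(0,1,0,0)
Op 4: merge R3<->R2 -> R3=(0,1,0,0) R2=(0,1,0,0)
Op 5: merge R1<->R0 -> R1=(4,1,0,0) R0=(4,1,0,0)
Op 6: merge R0<->R2 -> R0=(4,1,0,0) R2=(4,1,0,0)
Op 7: inc R3 by 3 -> R3=(0,1,0,3) value=4
Op 8: merge R0<->R1 -> R0=(4,1,0,0) R1=(4,1,0,0)
Op 9: inc R3 by 2 -> R3=(0,1,0,5) value=6
Op 10: inc R2 by 2 -> R2=(4,1,2,0) value=7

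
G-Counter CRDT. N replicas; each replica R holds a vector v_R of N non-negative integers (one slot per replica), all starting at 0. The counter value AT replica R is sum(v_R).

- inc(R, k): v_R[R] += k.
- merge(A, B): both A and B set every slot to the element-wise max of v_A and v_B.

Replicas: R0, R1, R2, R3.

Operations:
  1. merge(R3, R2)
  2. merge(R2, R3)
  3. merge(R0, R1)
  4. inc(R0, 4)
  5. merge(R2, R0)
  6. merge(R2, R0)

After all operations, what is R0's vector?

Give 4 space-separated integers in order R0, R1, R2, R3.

Answer: 4 0 0 0

Derivation:
Op 1: merge R3<->R2 -> R3=(0,0,0,0) R2=(0,0,0,0)
Op 2: merge R2<->R3 -> R2=(0,0,0,0) R3=(0,0,0,0)
Op 3: merge R0<->R1 -> R0=(0,0,0,0) R1=(0,0,0,0)
Op 4: inc R0 by 4 -> R0=(4,0,0,0) value=4
Op 5: merge R2<->R0 -> R2=(4,0,0,0) R0=(4,0,0,0)
Op 6: merge R2<->R0 -> R2=(4,0,0,0) R0=(4,0,0,0)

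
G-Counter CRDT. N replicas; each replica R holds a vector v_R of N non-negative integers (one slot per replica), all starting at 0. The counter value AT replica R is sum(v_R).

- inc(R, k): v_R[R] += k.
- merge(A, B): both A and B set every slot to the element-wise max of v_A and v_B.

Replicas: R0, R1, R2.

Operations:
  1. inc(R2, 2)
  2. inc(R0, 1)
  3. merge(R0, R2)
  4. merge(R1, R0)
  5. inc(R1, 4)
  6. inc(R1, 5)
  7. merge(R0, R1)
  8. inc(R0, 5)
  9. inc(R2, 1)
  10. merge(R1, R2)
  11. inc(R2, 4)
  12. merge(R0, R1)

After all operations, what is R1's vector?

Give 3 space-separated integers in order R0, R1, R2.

Op 1: inc R2 by 2 -> R2=(0,0,2) value=2
Op 2: inc R0 by 1 -> R0=(1,0,0) value=1
Op 3: merge R0<->R2 -> R0=(1,0,2) R2=(1,0,2)
Op 4: merge R1<->R0 -> R1=(1,0,2) R0=(1,0,2)
Op 5: inc R1 by 4 -> R1=(1,4,2) value=7
Op 6: inc R1 by 5 -> R1=(1,9,2) value=12
Op 7: merge R0<->R1 -> R0=(1,9,2) R1=(1,9,2)
Op 8: inc R0 by 5 -> R0=(6,9,2) value=17
Op 9: inc R2 by 1 -> R2=(1,0,3) value=4
Op 10: merge R1<->R2 -> R1=(1,9,3) R2=(1,9,3)
Op 11: inc R2 by 4 -> R2=(1,9,7) value=17
Op 12: merge R0<->R1 -> R0=(6,9,3) R1=(6,9,3)

Answer: 6 9 3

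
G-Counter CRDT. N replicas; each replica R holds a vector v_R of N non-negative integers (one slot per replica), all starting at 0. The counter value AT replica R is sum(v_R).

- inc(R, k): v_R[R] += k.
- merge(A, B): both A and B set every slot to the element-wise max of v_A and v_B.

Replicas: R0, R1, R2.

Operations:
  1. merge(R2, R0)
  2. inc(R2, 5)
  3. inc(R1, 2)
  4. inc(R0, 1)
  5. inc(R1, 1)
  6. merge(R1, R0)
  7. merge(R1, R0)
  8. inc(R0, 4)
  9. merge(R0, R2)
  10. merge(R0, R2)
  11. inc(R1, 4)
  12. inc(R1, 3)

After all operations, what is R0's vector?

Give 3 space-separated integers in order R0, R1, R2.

Op 1: merge R2<->R0 -> R2=(0,0,0) R0=(0,0,0)
Op 2: inc R2 by 5 -> R2=(0,0,5) value=5
Op 3: inc R1 by 2 -> R1=(0,2,0) value=2
Op 4: inc R0 by 1 -> R0=(1,0,0) value=1
Op 5: inc R1 by 1 -> R1=(0,3,0) value=3
Op 6: merge R1<->R0 -> R1=(1,3,0) R0=(1,3,0)
Op 7: merge R1<->R0 -> R1=(1,3,0) R0=(1,3,0)
Op 8: inc R0 by 4 -> R0=(5,3,0) value=8
Op 9: merge R0<->R2 -> R0=(5,3,5) R2=(5,3,5)
Op 10: merge R0<->R2 -> R0=(5,3,5) R2=(5,3,5)
Op 11: inc R1 by 4 -> R1=(1,7,0) value=8
Op 12: inc R1 by 3 -> R1=(1,10,0) value=11

Answer: 5 3 5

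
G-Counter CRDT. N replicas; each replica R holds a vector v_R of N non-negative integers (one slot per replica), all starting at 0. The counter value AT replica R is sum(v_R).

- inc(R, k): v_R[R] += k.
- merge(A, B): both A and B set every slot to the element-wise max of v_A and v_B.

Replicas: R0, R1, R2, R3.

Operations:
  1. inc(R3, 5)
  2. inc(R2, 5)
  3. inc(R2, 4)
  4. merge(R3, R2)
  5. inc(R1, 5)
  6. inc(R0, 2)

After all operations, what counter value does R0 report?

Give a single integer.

Op 1: inc R3 by 5 -> R3=(0,0,0,5) value=5
Op 2: inc R2 by 5 -> R2=(0,0,5,0) value=5
Op 3: inc R2 by 4 -> R2=(0,0,9,0) value=9
Op 4: merge R3<->R2 -> R3=(0,0,9,5) R2=(0,0,9,5)
Op 5: inc R1 by 5 -> R1=(0,5,0,0) value=5
Op 6: inc R0 by 2 -> R0=(2,0,0,0) value=2

Answer: 2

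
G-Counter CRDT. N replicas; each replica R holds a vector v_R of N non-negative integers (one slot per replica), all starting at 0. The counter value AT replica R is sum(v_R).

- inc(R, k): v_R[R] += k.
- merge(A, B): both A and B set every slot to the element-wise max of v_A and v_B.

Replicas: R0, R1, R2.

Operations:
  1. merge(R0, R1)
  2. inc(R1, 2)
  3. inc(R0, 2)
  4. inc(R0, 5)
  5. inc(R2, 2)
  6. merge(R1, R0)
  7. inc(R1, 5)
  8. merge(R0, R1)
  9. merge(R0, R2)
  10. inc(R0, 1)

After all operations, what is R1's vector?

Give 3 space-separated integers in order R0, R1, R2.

Answer: 7 7 0

Derivation:
Op 1: merge R0<->R1 -> R0=(0,0,0) R1=(0,0,0)
Op 2: inc R1 by 2 -> R1=(0,2,0) value=2
Op 3: inc R0 by 2 -> R0=(2,0,0) value=2
Op 4: inc R0 by 5 -> R0=(7,0,0) value=7
Op 5: inc R2 by 2 -> R2=(0,0,2) value=2
Op 6: merge R1<->R0 -> R1=(7,2,0) R0=(7,2,0)
Op 7: inc R1 by 5 -> R1=(7,7,0) value=14
Op 8: merge R0<->R1 -> R0=(7,7,0) R1=(7,7,0)
Op 9: merge R0<->R2 -> R0=(7,7,2) R2=(7,7,2)
Op 10: inc R0 by 1 -> R0=(8,7,2) value=17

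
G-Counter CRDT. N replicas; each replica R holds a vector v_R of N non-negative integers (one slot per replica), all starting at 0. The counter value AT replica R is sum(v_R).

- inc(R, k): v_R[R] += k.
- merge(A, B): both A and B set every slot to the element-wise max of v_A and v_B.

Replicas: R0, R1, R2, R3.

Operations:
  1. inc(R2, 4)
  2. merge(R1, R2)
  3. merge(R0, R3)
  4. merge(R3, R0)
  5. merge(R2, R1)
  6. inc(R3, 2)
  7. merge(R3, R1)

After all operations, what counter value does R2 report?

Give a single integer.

Op 1: inc R2 by 4 -> R2=(0,0,4,0) value=4
Op 2: merge R1<->R2 -> R1=(0,0,4,0) R2=(0,0,4,0)
Op 3: merge R0<->R3 -> R0=(0,0,0,0) R3=(0,0,0,0)
Op 4: merge R3<->R0 -> R3=(0,0,0,0) R0=(0,0,0,0)
Op 5: merge R2<->R1 -> R2=(0,0,4,0) R1=(0,0,4,0)
Op 6: inc R3 by 2 -> R3=(0,0,0,2) value=2
Op 7: merge R3<->R1 -> R3=(0,0,4,2) R1=(0,0,4,2)

Answer: 4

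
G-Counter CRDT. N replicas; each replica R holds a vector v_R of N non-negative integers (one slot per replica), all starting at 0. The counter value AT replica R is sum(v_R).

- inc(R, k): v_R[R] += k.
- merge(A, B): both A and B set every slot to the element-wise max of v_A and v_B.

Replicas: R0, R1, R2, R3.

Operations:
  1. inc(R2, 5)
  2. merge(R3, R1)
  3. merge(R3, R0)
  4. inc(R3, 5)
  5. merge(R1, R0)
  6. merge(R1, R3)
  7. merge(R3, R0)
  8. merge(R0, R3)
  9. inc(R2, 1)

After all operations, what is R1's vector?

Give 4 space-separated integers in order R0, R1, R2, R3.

Op 1: inc R2 by 5 -> R2=(0,0,5,0) value=5
Op 2: merge R3<->R1 -> R3=(0,0,0,0) R1=(0,0,0,0)
Op 3: merge R3<->R0 -> R3=(0,0,0,0) R0=(0,0,0,0)
Op 4: inc R3 by 5 -> R3=(0,0,0,5) value=5
Op 5: merge R1<->R0 -> R1=(0,0,0,0) R0=(0,0,0,0)
Op 6: merge R1<->R3 -> R1=(0,0,0,5) R3=(0,0,0,5)
Op 7: merge R3<->R0 -> R3=(0,0,0,5) R0=(0,0,0,5)
Op 8: merge R0<->R3 -> R0=(0,0,0,5) R3=(0,0,0,5)
Op 9: inc R2 by 1 -> R2=(0,0,6,0) value=6

Answer: 0 0 0 5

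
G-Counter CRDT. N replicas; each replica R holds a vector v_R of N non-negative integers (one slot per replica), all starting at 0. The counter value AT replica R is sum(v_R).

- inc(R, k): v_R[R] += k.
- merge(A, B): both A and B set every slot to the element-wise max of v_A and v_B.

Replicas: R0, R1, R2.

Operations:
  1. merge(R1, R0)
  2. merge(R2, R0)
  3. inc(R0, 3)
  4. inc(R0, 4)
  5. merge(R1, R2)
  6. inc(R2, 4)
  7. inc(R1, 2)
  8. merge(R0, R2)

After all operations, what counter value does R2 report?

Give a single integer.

Op 1: merge R1<->R0 -> R1=(0,0,0) R0=(0,0,0)
Op 2: merge R2<->R0 -> R2=(0,0,0) R0=(0,0,0)
Op 3: inc R0 by 3 -> R0=(3,0,0) value=3
Op 4: inc R0 by 4 -> R0=(7,0,0) value=7
Op 5: merge R1<->R2 -> R1=(0,0,0) R2=(0,0,0)
Op 6: inc R2 by 4 -> R2=(0,0,4) value=4
Op 7: inc R1 by 2 -> R1=(0,2,0) value=2
Op 8: merge R0<->R2 -> R0=(7,0,4) R2=(7,0,4)

Answer: 11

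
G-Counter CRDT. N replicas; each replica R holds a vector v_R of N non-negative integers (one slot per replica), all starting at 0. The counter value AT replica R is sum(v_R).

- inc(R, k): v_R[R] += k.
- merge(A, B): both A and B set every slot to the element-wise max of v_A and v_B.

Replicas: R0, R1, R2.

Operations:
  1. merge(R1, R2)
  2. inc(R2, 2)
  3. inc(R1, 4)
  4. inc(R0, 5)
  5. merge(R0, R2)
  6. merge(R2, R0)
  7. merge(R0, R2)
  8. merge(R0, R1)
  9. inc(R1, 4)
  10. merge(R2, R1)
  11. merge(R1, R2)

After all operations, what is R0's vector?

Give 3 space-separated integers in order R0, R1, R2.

Op 1: merge R1<->R2 -> R1=(0,0,0) R2=(0,0,0)
Op 2: inc R2 by 2 -> R2=(0,0,2) value=2
Op 3: inc R1 by 4 -> R1=(0,4,0) value=4
Op 4: inc R0 by 5 -> R0=(5,0,0) value=5
Op 5: merge R0<->R2 -> R0=(5,0,2) R2=(5,0,2)
Op 6: merge R2<->R0 -> R2=(5,0,2) R0=(5,0,2)
Op 7: merge R0<->R2 -> R0=(5,0,2) R2=(5,0,2)
Op 8: merge R0<->R1 -> R0=(5,4,2) R1=(5,4,2)
Op 9: inc R1 by 4 -> R1=(5,8,2) value=15
Op 10: merge R2<->R1 -> R2=(5,8,2) R1=(5,8,2)
Op 11: merge R1<->R2 -> R1=(5,8,2) R2=(5,8,2)

Answer: 5 4 2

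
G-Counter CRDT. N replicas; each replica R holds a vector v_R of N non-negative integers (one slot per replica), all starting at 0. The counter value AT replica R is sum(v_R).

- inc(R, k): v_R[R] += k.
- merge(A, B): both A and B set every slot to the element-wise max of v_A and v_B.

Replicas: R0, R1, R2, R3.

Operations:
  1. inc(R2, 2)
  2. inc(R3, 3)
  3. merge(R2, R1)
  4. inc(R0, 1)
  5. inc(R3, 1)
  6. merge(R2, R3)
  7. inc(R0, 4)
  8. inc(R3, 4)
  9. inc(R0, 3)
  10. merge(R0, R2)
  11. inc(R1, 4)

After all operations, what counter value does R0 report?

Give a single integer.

Op 1: inc R2 by 2 -> R2=(0,0,2,0) value=2
Op 2: inc R3 by 3 -> R3=(0,0,0,3) value=3
Op 3: merge R2<->R1 -> R2=(0,0,2,0) R1=(0,0,2,0)
Op 4: inc R0 by 1 -> R0=(1,0,0,0) value=1
Op 5: inc R3 by 1 -> R3=(0,0,0,4) value=4
Op 6: merge R2<->R3 -> R2=(0,0,2,4) R3=(0,0,2,4)
Op 7: inc R0 by 4 -> R0=(5,0,0,0) value=5
Op 8: inc R3 by 4 -> R3=(0,0,2,8) value=10
Op 9: inc R0 by 3 -> R0=(8,0,0,0) value=8
Op 10: merge R0<->R2 -> R0=(8,0,2,4) R2=(8,0,2,4)
Op 11: inc R1 by 4 -> R1=(0,4,2,0) value=6

Answer: 14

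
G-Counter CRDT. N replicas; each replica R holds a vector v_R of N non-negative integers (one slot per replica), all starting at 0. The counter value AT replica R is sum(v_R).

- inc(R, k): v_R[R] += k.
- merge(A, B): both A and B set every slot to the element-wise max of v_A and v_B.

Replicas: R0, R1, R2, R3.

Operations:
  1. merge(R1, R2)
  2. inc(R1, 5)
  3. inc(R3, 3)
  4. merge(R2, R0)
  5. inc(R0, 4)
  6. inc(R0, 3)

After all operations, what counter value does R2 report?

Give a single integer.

Op 1: merge R1<->R2 -> R1=(0,0,0,0) R2=(0,0,0,0)
Op 2: inc R1 by 5 -> R1=(0,5,0,0) value=5
Op 3: inc R3 by 3 -> R3=(0,0,0,3) value=3
Op 4: merge R2<->R0 -> R2=(0,0,0,0) R0=(0,0,0,0)
Op 5: inc R0 by 4 -> R0=(4,0,0,0) value=4
Op 6: inc R0 by 3 -> R0=(7,0,0,0) value=7

Answer: 0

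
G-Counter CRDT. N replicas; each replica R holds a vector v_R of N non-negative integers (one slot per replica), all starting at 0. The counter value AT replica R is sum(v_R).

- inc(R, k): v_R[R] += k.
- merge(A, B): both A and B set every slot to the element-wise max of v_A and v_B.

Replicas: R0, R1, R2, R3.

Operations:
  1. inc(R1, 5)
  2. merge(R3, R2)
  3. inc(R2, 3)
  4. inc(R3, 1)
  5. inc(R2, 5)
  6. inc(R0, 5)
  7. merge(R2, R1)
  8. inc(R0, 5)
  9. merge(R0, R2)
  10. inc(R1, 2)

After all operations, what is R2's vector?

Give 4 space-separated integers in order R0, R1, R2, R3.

Answer: 10 5 8 0

Derivation:
Op 1: inc R1 by 5 -> R1=(0,5,0,0) value=5
Op 2: merge R3<->R2 -> R3=(0,0,0,0) R2=(0,0,0,0)
Op 3: inc R2 by 3 -> R2=(0,0,3,0) value=3
Op 4: inc R3 by 1 -> R3=(0,0,0,1) value=1
Op 5: inc R2 by 5 -> R2=(0,0,8,0) value=8
Op 6: inc R0 by 5 -> R0=(5,0,0,0) value=5
Op 7: merge R2<->R1 -> R2=(0,5,8,0) R1=(0,5,8,0)
Op 8: inc R0 by 5 -> R0=(10,0,0,0) value=10
Op 9: merge R0<->R2 -> R0=(10,5,8,0) R2=(10,5,8,0)
Op 10: inc R1 by 2 -> R1=(0,7,8,0) value=15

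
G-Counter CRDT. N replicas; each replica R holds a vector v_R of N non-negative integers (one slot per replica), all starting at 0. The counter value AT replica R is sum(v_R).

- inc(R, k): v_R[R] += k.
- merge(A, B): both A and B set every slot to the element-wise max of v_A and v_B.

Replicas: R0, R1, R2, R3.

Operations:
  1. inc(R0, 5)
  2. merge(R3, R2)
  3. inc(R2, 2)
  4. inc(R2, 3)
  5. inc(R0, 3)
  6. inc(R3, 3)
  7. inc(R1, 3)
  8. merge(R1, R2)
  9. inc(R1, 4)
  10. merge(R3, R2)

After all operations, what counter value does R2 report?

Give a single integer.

Op 1: inc R0 by 5 -> R0=(5,0,0,0) value=5
Op 2: merge R3<->R2 -> R3=(0,0,0,0) R2=(0,0,0,0)
Op 3: inc R2 by 2 -> R2=(0,0,2,0) value=2
Op 4: inc R2 by 3 -> R2=(0,0,5,0) value=5
Op 5: inc R0 by 3 -> R0=(8,0,0,0) value=8
Op 6: inc R3 by 3 -> R3=(0,0,0,3) value=3
Op 7: inc R1 by 3 -> R1=(0,3,0,0) value=3
Op 8: merge R1<->R2 -> R1=(0,3,5,0) R2=(0,3,5,0)
Op 9: inc R1 by 4 -> R1=(0,7,5,0) value=12
Op 10: merge R3<->R2 -> R3=(0,3,5,3) R2=(0,3,5,3)

Answer: 11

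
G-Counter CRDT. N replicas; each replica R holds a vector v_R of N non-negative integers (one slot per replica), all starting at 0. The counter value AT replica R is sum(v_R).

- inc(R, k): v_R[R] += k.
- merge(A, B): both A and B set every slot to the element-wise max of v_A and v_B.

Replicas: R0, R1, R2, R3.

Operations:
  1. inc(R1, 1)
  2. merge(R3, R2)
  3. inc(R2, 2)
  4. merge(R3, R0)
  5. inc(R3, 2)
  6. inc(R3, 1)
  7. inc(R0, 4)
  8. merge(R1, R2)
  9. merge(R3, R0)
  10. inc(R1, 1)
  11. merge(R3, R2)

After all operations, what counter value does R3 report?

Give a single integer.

Op 1: inc R1 by 1 -> R1=(0,1,0,0) value=1
Op 2: merge R3<->R2 -> R3=(0,0,0,0) R2=(0,0,0,0)
Op 3: inc R2 by 2 -> R2=(0,0,2,0) value=2
Op 4: merge R3<->R0 -> R3=(0,0,0,0) R0=(0,0,0,0)
Op 5: inc R3 by 2 -> R3=(0,0,0,2) value=2
Op 6: inc R3 by 1 -> R3=(0,0,0,3) value=3
Op 7: inc R0 by 4 -> R0=(4,0,0,0) value=4
Op 8: merge R1<->R2 -> R1=(0,1,2,0) R2=(0,1,2,0)
Op 9: merge R3<->R0 -> R3=(4,0,0,3) R0=(4,0,0,3)
Op 10: inc R1 by 1 -> R1=(0,2,2,0) value=4
Op 11: merge R3<->R2 -> R3=(4,1,2,3) R2=(4,1,2,3)

Answer: 10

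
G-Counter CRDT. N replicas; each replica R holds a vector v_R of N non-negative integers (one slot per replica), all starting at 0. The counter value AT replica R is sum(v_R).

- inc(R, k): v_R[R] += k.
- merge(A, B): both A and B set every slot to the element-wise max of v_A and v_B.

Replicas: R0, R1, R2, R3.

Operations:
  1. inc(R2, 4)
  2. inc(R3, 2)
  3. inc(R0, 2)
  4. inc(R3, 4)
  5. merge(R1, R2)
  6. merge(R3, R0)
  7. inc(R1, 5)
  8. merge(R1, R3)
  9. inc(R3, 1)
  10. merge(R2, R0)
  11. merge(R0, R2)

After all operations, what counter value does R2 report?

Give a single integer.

Answer: 12

Derivation:
Op 1: inc R2 by 4 -> R2=(0,0,4,0) value=4
Op 2: inc R3 by 2 -> R3=(0,0,0,2) value=2
Op 3: inc R0 by 2 -> R0=(2,0,0,0) value=2
Op 4: inc R3 by 4 -> R3=(0,0,0,6) value=6
Op 5: merge R1<->R2 -> R1=(0,0,4,0) R2=(0,0,4,0)
Op 6: merge R3<->R0 -> R3=(2,0,0,6) R0=(2,0,0,6)
Op 7: inc R1 by 5 -> R1=(0,5,4,0) value=9
Op 8: merge R1<->R3 -> R1=(2,5,4,6) R3=(2,5,4,6)
Op 9: inc R3 by 1 -> R3=(2,5,4,7) value=18
Op 10: merge R2<->R0 -> R2=(2,0,4,6) R0=(2,0,4,6)
Op 11: merge R0<->R2 -> R0=(2,0,4,6) R2=(2,0,4,6)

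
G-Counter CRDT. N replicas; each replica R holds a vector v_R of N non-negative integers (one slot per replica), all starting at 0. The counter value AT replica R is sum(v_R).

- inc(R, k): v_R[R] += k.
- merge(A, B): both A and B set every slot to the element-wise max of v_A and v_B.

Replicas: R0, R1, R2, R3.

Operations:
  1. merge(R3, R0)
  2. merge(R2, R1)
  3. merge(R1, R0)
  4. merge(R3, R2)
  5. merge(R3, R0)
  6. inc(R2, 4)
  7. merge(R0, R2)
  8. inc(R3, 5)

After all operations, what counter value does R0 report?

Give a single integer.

Answer: 4

Derivation:
Op 1: merge R3<->R0 -> R3=(0,0,0,0) R0=(0,0,0,0)
Op 2: merge R2<->R1 -> R2=(0,0,0,0) R1=(0,0,0,0)
Op 3: merge R1<->R0 -> R1=(0,0,0,0) R0=(0,0,0,0)
Op 4: merge R3<->R2 -> R3=(0,0,0,0) R2=(0,0,0,0)
Op 5: merge R3<->R0 -> R3=(0,0,0,0) R0=(0,0,0,0)
Op 6: inc R2 by 4 -> R2=(0,0,4,0) value=4
Op 7: merge R0<->R2 -> R0=(0,0,4,0) R2=(0,0,4,0)
Op 8: inc R3 by 5 -> R3=(0,0,0,5) value=5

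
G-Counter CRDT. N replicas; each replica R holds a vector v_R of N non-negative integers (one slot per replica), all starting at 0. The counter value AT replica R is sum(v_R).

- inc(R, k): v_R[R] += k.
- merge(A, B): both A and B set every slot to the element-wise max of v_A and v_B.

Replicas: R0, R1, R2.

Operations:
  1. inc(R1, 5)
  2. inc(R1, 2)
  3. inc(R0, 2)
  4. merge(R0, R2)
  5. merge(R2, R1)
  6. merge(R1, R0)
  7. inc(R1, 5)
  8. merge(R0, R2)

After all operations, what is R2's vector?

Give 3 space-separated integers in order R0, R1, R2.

Op 1: inc R1 by 5 -> R1=(0,5,0) value=5
Op 2: inc R1 by 2 -> R1=(0,7,0) value=7
Op 3: inc R0 by 2 -> R0=(2,0,0) value=2
Op 4: merge R0<->R2 -> R0=(2,0,0) R2=(2,0,0)
Op 5: merge R2<->R1 -> R2=(2,7,0) R1=(2,7,0)
Op 6: merge R1<->R0 -> R1=(2,7,0) R0=(2,7,0)
Op 7: inc R1 by 5 -> R1=(2,12,0) value=14
Op 8: merge R0<->R2 -> R0=(2,7,0) R2=(2,7,0)

Answer: 2 7 0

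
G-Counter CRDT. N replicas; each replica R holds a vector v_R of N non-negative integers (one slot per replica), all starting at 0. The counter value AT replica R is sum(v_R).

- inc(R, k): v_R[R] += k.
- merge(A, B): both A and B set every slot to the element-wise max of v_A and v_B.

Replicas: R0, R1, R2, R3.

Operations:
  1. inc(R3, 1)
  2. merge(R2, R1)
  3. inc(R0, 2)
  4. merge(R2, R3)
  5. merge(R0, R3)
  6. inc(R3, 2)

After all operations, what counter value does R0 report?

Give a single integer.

Answer: 3

Derivation:
Op 1: inc R3 by 1 -> R3=(0,0,0,1) value=1
Op 2: merge R2<->R1 -> R2=(0,0,0,0) R1=(0,0,0,0)
Op 3: inc R0 by 2 -> R0=(2,0,0,0) value=2
Op 4: merge R2<->R3 -> R2=(0,0,0,1) R3=(0,0,0,1)
Op 5: merge R0<->R3 -> R0=(2,0,0,1) R3=(2,0,0,1)
Op 6: inc R3 by 2 -> R3=(2,0,0,3) value=5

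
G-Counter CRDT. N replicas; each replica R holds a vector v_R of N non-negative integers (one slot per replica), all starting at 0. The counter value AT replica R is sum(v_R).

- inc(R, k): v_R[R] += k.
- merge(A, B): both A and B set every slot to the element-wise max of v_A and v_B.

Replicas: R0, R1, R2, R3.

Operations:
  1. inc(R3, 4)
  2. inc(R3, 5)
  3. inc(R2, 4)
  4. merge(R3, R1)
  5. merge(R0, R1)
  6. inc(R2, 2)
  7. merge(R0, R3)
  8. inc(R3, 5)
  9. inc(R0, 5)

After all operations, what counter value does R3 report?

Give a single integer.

Op 1: inc R3 by 4 -> R3=(0,0,0,4) value=4
Op 2: inc R3 by 5 -> R3=(0,0,0,9) value=9
Op 3: inc R2 by 4 -> R2=(0,0,4,0) value=4
Op 4: merge R3<->R1 -> R3=(0,0,0,9) R1=(0,0,0,9)
Op 5: merge R0<->R1 -> R0=(0,0,0,9) R1=(0,0,0,9)
Op 6: inc R2 by 2 -> R2=(0,0,6,0) value=6
Op 7: merge R0<->R3 -> R0=(0,0,0,9) R3=(0,0,0,9)
Op 8: inc R3 by 5 -> R3=(0,0,0,14) value=14
Op 9: inc R0 by 5 -> R0=(5,0,0,9) value=14

Answer: 14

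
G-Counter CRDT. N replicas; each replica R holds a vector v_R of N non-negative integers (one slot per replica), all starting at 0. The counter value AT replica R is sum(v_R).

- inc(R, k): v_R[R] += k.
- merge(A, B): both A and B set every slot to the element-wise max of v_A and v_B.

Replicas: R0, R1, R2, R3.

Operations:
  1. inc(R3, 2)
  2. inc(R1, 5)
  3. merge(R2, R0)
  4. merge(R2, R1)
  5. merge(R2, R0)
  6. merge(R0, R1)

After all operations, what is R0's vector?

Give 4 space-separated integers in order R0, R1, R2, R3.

Op 1: inc R3 by 2 -> R3=(0,0,0,2) value=2
Op 2: inc R1 by 5 -> R1=(0,5,0,0) value=5
Op 3: merge R2<->R0 -> R2=(0,0,0,0) R0=(0,0,0,0)
Op 4: merge R2<->R1 -> R2=(0,5,0,0) R1=(0,5,0,0)
Op 5: merge R2<->R0 -> R2=(0,5,0,0) R0=(0,5,0,0)
Op 6: merge R0<->R1 -> R0=(0,5,0,0) R1=(0,5,0,0)

Answer: 0 5 0 0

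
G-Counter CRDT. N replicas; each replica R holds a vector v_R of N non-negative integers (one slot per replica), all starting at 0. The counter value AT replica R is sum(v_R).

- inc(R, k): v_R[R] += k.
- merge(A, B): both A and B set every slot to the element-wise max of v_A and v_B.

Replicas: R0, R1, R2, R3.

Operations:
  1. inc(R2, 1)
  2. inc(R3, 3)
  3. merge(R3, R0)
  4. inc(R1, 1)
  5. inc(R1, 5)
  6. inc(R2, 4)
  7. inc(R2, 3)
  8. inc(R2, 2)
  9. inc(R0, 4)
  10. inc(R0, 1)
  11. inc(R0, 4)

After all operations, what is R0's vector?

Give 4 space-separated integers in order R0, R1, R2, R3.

Op 1: inc R2 by 1 -> R2=(0,0,1,0) value=1
Op 2: inc R3 by 3 -> R3=(0,0,0,3) value=3
Op 3: merge R3<->R0 -> R3=(0,0,0,3) R0=(0,0,0,3)
Op 4: inc R1 by 1 -> R1=(0,1,0,0) value=1
Op 5: inc R1 by 5 -> R1=(0,6,0,0) value=6
Op 6: inc R2 by 4 -> R2=(0,0,5,0) value=5
Op 7: inc R2 by 3 -> R2=(0,0,8,0) value=8
Op 8: inc R2 by 2 -> R2=(0,0,10,0) value=10
Op 9: inc R0 by 4 -> R0=(4,0,0,3) value=7
Op 10: inc R0 by 1 -> R0=(5,0,0,3) value=8
Op 11: inc R0 by 4 -> R0=(9,0,0,3) value=12

Answer: 9 0 0 3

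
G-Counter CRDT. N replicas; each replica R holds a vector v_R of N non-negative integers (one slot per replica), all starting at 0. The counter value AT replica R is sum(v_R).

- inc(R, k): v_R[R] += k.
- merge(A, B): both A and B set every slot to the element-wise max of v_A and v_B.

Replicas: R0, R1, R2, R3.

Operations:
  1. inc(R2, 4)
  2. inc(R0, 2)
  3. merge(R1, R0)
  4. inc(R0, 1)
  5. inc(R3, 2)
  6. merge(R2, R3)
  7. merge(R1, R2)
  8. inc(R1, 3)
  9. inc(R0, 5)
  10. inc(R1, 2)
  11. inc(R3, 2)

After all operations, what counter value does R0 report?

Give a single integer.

Answer: 8

Derivation:
Op 1: inc R2 by 4 -> R2=(0,0,4,0) value=4
Op 2: inc R0 by 2 -> R0=(2,0,0,0) value=2
Op 3: merge R1<->R0 -> R1=(2,0,0,0) R0=(2,0,0,0)
Op 4: inc R0 by 1 -> R0=(3,0,0,0) value=3
Op 5: inc R3 by 2 -> R3=(0,0,0,2) value=2
Op 6: merge R2<->R3 -> R2=(0,0,4,2) R3=(0,0,4,2)
Op 7: merge R1<->R2 -> R1=(2,0,4,2) R2=(2,0,4,2)
Op 8: inc R1 by 3 -> R1=(2,3,4,2) value=11
Op 9: inc R0 by 5 -> R0=(8,0,0,0) value=8
Op 10: inc R1 by 2 -> R1=(2,5,4,2) value=13
Op 11: inc R3 by 2 -> R3=(0,0,4,4) value=8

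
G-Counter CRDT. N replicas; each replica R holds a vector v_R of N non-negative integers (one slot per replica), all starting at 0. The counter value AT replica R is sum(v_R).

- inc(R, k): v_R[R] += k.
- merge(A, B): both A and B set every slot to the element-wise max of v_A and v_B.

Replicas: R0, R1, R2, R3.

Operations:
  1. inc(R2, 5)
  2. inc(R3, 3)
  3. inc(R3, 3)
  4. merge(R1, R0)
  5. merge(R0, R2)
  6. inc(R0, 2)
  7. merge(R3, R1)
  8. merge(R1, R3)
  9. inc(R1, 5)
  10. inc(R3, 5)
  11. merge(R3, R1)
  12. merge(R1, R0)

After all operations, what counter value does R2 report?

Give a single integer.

Op 1: inc R2 by 5 -> R2=(0,0,5,0) value=5
Op 2: inc R3 by 3 -> R3=(0,0,0,3) value=3
Op 3: inc R3 by 3 -> R3=(0,0,0,6) value=6
Op 4: merge R1<->R0 -> R1=(0,0,0,0) R0=(0,0,0,0)
Op 5: merge R0<->R2 -> R0=(0,0,5,0) R2=(0,0,5,0)
Op 6: inc R0 by 2 -> R0=(2,0,5,0) value=7
Op 7: merge R3<->R1 -> R3=(0,0,0,6) R1=(0,0,0,6)
Op 8: merge R1<->R3 -> R1=(0,0,0,6) R3=(0,0,0,6)
Op 9: inc R1 by 5 -> R1=(0,5,0,6) value=11
Op 10: inc R3 by 5 -> R3=(0,0,0,11) value=11
Op 11: merge R3<->R1 -> R3=(0,5,0,11) R1=(0,5,0,11)
Op 12: merge R1<->R0 -> R1=(2,5,5,11) R0=(2,5,5,11)

Answer: 5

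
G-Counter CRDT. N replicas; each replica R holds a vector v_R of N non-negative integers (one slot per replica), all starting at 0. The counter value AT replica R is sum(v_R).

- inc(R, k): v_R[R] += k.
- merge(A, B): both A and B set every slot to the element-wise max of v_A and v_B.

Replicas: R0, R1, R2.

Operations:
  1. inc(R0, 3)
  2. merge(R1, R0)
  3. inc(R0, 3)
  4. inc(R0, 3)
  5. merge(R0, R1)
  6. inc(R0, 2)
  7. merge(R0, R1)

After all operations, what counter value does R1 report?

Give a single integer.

Op 1: inc R0 by 3 -> R0=(3,0,0) value=3
Op 2: merge R1<->R0 -> R1=(3,0,0) R0=(3,0,0)
Op 3: inc R0 by 3 -> R0=(6,0,0) value=6
Op 4: inc R0 by 3 -> R0=(9,0,0) value=9
Op 5: merge R0<->R1 -> R0=(9,0,0) R1=(9,0,0)
Op 6: inc R0 by 2 -> R0=(11,0,0) value=11
Op 7: merge R0<->R1 -> R0=(11,0,0) R1=(11,0,0)

Answer: 11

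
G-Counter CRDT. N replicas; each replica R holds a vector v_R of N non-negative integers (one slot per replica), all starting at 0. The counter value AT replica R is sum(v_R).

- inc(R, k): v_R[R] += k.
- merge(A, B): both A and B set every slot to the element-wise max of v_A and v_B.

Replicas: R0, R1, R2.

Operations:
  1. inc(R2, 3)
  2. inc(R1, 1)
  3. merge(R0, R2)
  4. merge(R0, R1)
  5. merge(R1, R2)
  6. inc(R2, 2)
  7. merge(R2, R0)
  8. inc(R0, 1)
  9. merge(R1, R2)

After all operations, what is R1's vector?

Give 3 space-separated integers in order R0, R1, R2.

Answer: 0 1 5

Derivation:
Op 1: inc R2 by 3 -> R2=(0,0,3) value=3
Op 2: inc R1 by 1 -> R1=(0,1,0) value=1
Op 3: merge R0<->R2 -> R0=(0,0,3) R2=(0,0,3)
Op 4: merge R0<->R1 -> R0=(0,1,3) R1=(0,1,3)
Op 5: merge R1<->R2 -> R1=(0,1,3) R2=(0,1,3)
Op 6: inc R2 by 2 -> R2=(0,1,5) value=6
Op 7: merge R2<->R0 -> R2=(0,1,5) R0=(0,1,5)
Op 8: inc R0 by 1 -> R0=(1,1,5) value=7
Op 9: merge R1<->R2 -> R1=(0,1,5) R2=(0,1,5)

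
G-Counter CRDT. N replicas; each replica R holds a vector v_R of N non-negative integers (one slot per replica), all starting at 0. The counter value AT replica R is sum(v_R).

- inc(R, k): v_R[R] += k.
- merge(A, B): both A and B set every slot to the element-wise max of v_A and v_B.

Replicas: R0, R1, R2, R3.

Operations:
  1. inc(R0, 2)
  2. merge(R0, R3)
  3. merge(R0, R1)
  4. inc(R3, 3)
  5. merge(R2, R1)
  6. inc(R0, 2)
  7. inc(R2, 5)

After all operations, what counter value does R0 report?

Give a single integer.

Answer: 4

Derivation:
Op 1: inc R0 by 2 -> R0=(2,0,0,0) value=2
Op 2: merge R0<->R3 -> R0=(2,0,0,0) R3=(2,0,0,0)
Op 3: merge R0<->R1 -> R0=(2,0,0,0) R1=(2,0,0,0)
Op 4: inc R3 by 3 -> R3=(2,0,0,3) value=5
Op 5: merge R2<->R1 -> R2=(2,0,0,0) R1=(2,0,0,0)
Op 6: inc R0 by 2 -> R0=(4,0,0,0) value=4
Op 7: inc R2 by 5 -> R2=(2,0,5,0) value=7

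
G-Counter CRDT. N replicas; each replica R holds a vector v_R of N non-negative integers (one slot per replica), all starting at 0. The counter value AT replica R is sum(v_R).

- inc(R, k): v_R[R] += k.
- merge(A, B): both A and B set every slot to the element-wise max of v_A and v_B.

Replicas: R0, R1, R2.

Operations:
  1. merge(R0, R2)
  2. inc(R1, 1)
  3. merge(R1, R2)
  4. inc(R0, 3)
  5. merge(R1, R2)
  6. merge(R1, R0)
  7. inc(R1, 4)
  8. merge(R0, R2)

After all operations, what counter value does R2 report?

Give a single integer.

Answer: 4

Derivation:
Op 1: merge R0<->R2 -> R0=(0,0,0) R2=(0,0,0)
Op 2: inc R1 by 1 -> R1=(0,1,0) value=1
Op 3: merge R1<->R2 -> R1=(0,1,0) R2=(0,1,0)
Op 4: inc R0 by 3 -> R0=(3,0,0) value=3
Op 5: merge R1<->R2 -> R1=(0,1,0) R2=(0,1,0)
Op 6: merge R1<->R0 -> R1=(3,1,0) R0=(3,1,0)
Op 7: inc R1 by 4 -> R1=(3,5,0) value=8
Op 8: merge R0<->R2 -> R0=(3,1,0) R2=(3,1,0)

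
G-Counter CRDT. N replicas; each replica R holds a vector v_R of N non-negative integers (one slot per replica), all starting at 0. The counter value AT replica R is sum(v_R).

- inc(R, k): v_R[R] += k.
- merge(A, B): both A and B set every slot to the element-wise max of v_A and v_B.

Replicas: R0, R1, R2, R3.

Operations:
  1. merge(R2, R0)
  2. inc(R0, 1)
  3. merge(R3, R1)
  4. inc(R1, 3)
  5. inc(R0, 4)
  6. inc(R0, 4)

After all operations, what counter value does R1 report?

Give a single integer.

Answer: 3

Derivation:
Op 1: merge R2<->R0 -> R2=(0,0,0,0) R0=(0,0,0,0)
Op 2: inc R0 by 1 -> R0=(1,0,0,0) value=1
Op 3: merge R3<->R1 -> R3=(0,0,0,0) R1=(0,0,0,0)
Op 4: inc R1 by 3 -> R1=(0,3,0,0) value=3
Op 5: inc R0 by 4 -> R0=(5,0,0,0) value=5
Op 6: inc R0 by 4 -> R0=(9,0,0,0) value=9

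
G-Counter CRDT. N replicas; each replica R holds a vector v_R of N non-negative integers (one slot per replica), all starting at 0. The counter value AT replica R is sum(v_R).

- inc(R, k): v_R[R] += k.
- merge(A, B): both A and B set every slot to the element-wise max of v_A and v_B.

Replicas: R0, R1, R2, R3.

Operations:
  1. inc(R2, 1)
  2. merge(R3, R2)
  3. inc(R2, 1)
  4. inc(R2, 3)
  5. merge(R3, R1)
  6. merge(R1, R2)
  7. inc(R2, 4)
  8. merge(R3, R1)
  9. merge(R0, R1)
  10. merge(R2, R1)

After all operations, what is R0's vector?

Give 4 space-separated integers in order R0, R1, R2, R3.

Op 1: inc R2 by 1 -> R2=(0,0,1,0) value=1
Op 2: merge R3<->R2 -> R3=(0,0,1,0) R2=(0,0,1,0)
Op 3: inc R2 by 1 -> R2=(0,0,2,0) value=2
Op 4: inc R2 by 3 -> R2=(0,0,5,0) value=5
Op 5: merge R3<->R1 -> R3=(0,0,1,0) R1=(0,0,1,0)
Op 6: merge R1<->R2 -> R1=(0,0,5,0) R2=(0,0,5,0)
Op 7: inc R2 by 4 -> R2=(0,0,9,0) value=9
Op 8: merge R3<->R1 -> R3=(0,0,5,0) R1=(0,0,5,0)
Op 9: merge R0<->R1 -> R0=(0,0,5,0) R1=(0,0,5,0)
Op 10: merge R2<->R1 -> R2=(0,0,9,0) R1=(0,0,9,0)

Answer: 0 0 5 0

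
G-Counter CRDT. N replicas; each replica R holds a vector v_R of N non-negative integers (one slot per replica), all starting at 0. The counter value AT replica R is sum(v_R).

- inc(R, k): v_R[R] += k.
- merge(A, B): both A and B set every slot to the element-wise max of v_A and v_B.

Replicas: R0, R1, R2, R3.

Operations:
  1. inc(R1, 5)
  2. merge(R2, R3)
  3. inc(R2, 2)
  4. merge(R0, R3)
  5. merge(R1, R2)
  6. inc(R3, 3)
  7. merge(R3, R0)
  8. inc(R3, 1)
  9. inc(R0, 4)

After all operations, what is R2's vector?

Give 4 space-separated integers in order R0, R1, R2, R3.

Answer: 0 5 2 0

Derivation:
Op 1: inc R1 by 5 -> R1=(0,5,0,0) value=5
Op 2: merge R2<->R3 -> R2=(0,0,0,0) R3=(0,0,0,0)
Op 3: inc R2 by 2 -> R2=(0,0,2,0) value=2
Op 4: merge R0<->R3 -> R0=(0,0,0,0) R3=(0,0,0,0)
Op 5: merge R1<->R2 -> R1=(0,5,2,0) R2=(0,5,2,0)
Op 6: inc R3 by 3 -> R3=(0,0,0,3) value=3
Op 7: merge R3<->R0 -> R3=(0,0,0,3) R0=(0,0,0,3)
Op 8: inc R3 by 1 -> R3=(0,0,0,4) value=4
Op 9: inc R0 by 4 -> R0=(4,0,0,3) value=7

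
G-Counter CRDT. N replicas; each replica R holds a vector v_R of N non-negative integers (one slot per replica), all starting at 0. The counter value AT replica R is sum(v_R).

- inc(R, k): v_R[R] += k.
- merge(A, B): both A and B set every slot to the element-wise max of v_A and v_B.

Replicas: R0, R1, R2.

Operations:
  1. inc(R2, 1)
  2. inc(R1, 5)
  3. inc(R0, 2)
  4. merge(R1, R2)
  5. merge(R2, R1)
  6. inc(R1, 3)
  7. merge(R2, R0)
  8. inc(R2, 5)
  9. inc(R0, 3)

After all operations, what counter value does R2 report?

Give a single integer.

Op 1: inc R2 by 1 -> R2=(0,0,1) value=1
Op 2: inc R1 by 5 -> R1=(0,5,0) value=5
Op 3: inc R0 by 2 -> R0=(2,0,0) value=2
Op 4: merge R1<->R2 -> R1=(0,5,1) R2=(0,5,1)
Op 5: merge R2<->R1 -> R2=(0,5,1) R1=(0,5,1)
Op 6: inc R1 by 3 -> R1=(0,8,1) value=9
Op 7: merge R2<->R0 -> R2=(2,5,1) R0=(2,5,1)
Op 8: inc R2 by 5 -> R2=(2,5,6) value=13
Op 9: inc R0 by 3 -> R0=(5,5,1) value=11

Answer: 13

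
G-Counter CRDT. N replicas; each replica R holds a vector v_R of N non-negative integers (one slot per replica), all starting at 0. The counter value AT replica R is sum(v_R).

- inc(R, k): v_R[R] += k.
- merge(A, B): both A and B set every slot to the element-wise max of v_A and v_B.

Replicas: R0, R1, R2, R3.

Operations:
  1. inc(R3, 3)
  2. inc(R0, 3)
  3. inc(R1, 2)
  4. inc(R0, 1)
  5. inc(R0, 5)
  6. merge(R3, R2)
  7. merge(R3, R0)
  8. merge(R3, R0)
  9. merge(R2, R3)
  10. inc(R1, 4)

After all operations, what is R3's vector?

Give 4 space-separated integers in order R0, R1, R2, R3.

Op 1: inc R3 by 3 -> R3=(0,0,0,3) value=3
Op 2: inc R0 by 3 -> R0=(3,0,0,0) value=3
Op 3: inc R1 by 2 -> R1=(0,2,0,0) value=2
Op 4: inc R0 by 1 -> R0=(4,0,0,0) value=4
Op 5: inc R0 by 5 -> R0=(9,0,0,0) value=9
Op 6: merge R3<->R2 -> R3=(0,0,0,3) R2=(0,0,0,3)
Op 7: merge R3<->R0 -> R3=(9,0,0,3) R0=(9,0,0,3)
Op 8: merge R3<->R0 -> R3=(9,0,0,3) R0=(9,0,0,3)
Op 9: merge R2<->R3 -> R2=(9,0,0,3) R3=(9,0,0,3)
Op 10: inc R1 by 4 -> R1=(0,6,0,0) value=6

Answer: 9 0 0 3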